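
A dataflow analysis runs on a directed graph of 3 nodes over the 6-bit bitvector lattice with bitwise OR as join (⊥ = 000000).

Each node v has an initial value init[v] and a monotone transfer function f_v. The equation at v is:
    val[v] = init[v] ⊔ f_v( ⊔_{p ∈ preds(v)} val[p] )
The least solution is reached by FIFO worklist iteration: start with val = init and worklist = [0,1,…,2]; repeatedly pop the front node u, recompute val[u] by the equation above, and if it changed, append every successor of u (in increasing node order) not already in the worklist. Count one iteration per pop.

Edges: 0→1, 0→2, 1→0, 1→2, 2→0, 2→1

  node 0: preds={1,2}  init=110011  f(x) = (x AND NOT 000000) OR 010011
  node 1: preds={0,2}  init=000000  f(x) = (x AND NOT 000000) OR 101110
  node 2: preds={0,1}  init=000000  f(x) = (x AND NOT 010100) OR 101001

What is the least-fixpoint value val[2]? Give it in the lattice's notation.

Worklist (6 pops):
  #1 pop 0: in=000000 → 110011 (no change)
  #2 pop 1: in=110011 → 111111 (was 000000); enqueue [0]
  #3 pop 2: in=111111 → 101011 (was 000000); enqueue [1]
  #4 pop 0: in=111111 → 111111 (was 110011); enqueue [2]
  #5 pop 1: in=111111 → 111111 (no change)
  #6 pop 2: in=111111 → 101011 (no change)

Fixpoint:
  val[0] = 111111
  val[1] = 111111
  val[2] = 101011

101011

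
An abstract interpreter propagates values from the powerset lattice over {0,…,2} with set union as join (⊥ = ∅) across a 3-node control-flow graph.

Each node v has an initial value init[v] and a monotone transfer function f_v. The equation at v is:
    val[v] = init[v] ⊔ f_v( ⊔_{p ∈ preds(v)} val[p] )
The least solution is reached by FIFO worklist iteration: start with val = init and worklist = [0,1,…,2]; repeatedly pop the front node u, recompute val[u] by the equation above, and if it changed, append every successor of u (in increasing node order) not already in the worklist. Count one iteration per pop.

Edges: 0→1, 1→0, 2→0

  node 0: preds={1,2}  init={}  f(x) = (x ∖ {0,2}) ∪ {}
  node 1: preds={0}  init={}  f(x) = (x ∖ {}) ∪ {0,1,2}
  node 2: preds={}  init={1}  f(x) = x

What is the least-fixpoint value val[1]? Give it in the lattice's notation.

Trace (4 dequeues):
  [1] u=0 | in {1} | out {1} | prev {} | push {}
  [2] u=1 | in {1} | out {0,1,2} | prev {} | push {0}
  [3] u=2 | in {} | out {1} | ==
  [4] u=0 | in {0,1,2} | out {1} | ==

Converged values:
  [0] {1}
  [1] {0,1,2}
  [2] {1}

{0,1,2}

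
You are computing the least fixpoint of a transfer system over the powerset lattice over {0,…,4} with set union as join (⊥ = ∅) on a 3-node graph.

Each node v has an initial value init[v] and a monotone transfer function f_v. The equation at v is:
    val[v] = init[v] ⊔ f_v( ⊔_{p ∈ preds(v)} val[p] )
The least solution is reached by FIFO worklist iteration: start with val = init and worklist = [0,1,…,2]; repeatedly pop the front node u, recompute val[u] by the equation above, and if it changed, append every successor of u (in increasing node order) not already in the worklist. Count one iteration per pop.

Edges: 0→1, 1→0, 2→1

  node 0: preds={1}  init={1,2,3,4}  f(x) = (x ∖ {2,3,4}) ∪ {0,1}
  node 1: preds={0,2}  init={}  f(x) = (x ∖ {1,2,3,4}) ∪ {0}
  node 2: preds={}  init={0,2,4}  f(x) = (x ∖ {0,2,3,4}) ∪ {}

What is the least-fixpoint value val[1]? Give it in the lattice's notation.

{0}

Trace (4 dequeues):
  [1] u=0 | in {} | out {0,1,2,3,4} | prev {1,2,3,4} | push {}
  [2] u=1 | in {0,1,2,3,4} | out {0} | prev {} | push {0}
  [3] u=2 | in {} | out {0,2,4} | ==
  [4] u=0 | in {0} | out {0,1,2,3,4} | ==

Converged values:
  [0] {0,1,2,3,4}
  [1] {0}
  [2] {0,2,4}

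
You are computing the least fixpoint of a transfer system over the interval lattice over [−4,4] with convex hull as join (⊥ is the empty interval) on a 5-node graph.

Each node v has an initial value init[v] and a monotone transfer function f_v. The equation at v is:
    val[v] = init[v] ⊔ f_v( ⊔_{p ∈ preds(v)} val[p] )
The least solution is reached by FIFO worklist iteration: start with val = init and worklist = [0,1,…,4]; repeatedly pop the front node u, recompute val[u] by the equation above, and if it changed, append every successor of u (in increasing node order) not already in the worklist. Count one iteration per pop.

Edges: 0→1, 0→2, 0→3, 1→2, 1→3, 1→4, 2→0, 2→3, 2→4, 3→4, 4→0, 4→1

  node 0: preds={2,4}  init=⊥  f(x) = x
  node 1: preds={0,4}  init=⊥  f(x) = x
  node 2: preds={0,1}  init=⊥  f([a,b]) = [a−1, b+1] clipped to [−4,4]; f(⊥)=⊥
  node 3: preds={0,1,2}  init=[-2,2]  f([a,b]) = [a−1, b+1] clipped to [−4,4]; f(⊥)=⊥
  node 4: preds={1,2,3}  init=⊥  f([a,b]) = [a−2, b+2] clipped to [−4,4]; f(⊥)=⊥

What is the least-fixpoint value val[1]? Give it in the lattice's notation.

[-4,4]

Trace (11 dequeues):
  [1] u=0 | in ⊥ | out ⊥ | ==
  [2] u=1 | in ⊥ | out ⊥ | ==
  [3] u=2 | in ⊥ | out ⊥ | ==
  [4] u=3 | in ⊥ | out [-2,2] | ==
  [5] u=4 | in [-2,2] | out [-4,4] | prev ⊥ | push {0,1}
  [6] u=0 | in [-4,4] | out [-4,4] | prev ⊥ | push {2,3}
  [7] u=1 | in [-4,4] | out [-4,4] | prev ⊥ | push {4}
  [8] u=2 | in [-4,4] | out [-4,4] | prev ⊥ | push {0}
  [9] u=3 | in [-4,4] | out [-4,4] | prev [-2,2] | push {}
  [10] u=4 | in [-4,4] | out [-4,4] | ==
  [11] u=0 | in [-4,4] | out [-4,4] | ==

Converged values:
  [0] [-4,4]
  [1] [-4,4]
  [2] [-4,4]
  [3] [-4,4]
  [4] [-4,4]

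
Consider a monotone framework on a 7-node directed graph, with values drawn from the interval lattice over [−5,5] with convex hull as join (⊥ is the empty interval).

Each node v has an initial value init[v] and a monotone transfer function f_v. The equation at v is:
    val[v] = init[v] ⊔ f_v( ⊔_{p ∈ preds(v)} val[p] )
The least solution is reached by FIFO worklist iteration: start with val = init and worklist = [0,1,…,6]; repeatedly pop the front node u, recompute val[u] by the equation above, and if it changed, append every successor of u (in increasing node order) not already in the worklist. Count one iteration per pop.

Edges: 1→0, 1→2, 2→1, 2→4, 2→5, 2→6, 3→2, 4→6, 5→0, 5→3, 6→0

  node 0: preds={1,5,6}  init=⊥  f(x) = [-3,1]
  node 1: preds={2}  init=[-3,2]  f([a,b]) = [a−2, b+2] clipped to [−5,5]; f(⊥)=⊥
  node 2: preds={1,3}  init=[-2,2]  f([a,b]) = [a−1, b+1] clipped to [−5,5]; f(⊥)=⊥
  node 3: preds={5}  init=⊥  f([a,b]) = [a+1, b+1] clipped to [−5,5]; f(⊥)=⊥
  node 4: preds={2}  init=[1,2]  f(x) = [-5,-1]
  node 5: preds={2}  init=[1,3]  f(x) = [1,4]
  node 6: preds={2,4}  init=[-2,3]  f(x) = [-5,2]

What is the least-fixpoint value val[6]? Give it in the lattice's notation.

Worklist (13 pops):
  #1 pop 0: in=[-3,3] → [-3,1] (was ⊥); enqueue []
  #2 pop 1: in=[-2,2] → [-4,4] (was [-3,2]); enqueue [0]
  #3 pop 2: in=[-4,4] → [-5,5] (was [-2,2]); enqueue [1]
  #4 pop 3: in=[1,3] → [2,4] (was ⊥); enqueue [2]
  #5 pop 4: in=[-5,5] → [-5,2] (was [1,2]); enqueue []
  #6 pop 5: in=[-5,5] → [1,4] (was [1,3]); enqueue [3]
  #7 pop 6: in=[-5,5] → [-5,3] (was [-2,3]); enqueue []
  #8 pop 0: in=[-5,4] → [-3,1] (no change)
  #9 pop 1: in=[-5,5] → [-5,5] (was [-4,4]); enqueue [0]
  #10 pop 2: in=[-5,5] → [-5,5] (no change)
  #11 pop 3: in=[1,4] → [2,5] (was [2,4]); enqueue [2]
  #12 pop 0: in=[-5,5] → [-3,1] (no change)
  #13 pop 2: in=[-5,5] → [-5,5] (no change)

Fixpoint:
  val[0] = [-3,1]
  val[1] = [-5,5]
  val[2] = [-5,5]
  val[3] = [2,5]
  val[4] = [-5,2]
  val[5] = [1,4]
  val[6] = [-5,3]

[-5,3]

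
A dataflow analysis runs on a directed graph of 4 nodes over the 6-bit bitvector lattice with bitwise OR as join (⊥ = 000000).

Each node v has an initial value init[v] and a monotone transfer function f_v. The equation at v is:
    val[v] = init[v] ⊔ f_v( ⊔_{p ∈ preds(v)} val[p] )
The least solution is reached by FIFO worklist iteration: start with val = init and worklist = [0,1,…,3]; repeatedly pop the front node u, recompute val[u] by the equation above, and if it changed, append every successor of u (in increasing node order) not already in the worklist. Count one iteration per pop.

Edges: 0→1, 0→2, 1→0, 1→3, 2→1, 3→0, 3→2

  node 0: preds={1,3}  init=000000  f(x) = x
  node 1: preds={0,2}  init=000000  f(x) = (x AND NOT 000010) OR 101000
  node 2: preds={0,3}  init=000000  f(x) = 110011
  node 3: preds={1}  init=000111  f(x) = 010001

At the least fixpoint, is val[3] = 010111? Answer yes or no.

Worklist (9 pops):
  #1 pop 0: in=000111 → 000111 (was 000000); enqueue []
  #2 pop 1: in=000111 → 101101 (was 000000); enqueue [0]
  #3 pop 2: in=000111 → 110011 (was 000000); enqueue [1]
  #4 pop 3: in=101101 → 010111 (was 000111); enqueue [2]
  #5 pop 0: in=111111 → 111111 (was 000111); enqueue []
  #6 pop 1: in=111111 → 111101 (was 101101); enqueue [0,3]
  #7 pop 2: in=111111 → 110011 (no change)
  #8 pop 0: in=111111 → 111111 (no change)
  #9 pop 3: in=111101 → 010111 (no change)

Fixpoint:
  val[0] = 111111
  val[1] = 111101
  val[2] = 110011
  val[3] = 010111

yes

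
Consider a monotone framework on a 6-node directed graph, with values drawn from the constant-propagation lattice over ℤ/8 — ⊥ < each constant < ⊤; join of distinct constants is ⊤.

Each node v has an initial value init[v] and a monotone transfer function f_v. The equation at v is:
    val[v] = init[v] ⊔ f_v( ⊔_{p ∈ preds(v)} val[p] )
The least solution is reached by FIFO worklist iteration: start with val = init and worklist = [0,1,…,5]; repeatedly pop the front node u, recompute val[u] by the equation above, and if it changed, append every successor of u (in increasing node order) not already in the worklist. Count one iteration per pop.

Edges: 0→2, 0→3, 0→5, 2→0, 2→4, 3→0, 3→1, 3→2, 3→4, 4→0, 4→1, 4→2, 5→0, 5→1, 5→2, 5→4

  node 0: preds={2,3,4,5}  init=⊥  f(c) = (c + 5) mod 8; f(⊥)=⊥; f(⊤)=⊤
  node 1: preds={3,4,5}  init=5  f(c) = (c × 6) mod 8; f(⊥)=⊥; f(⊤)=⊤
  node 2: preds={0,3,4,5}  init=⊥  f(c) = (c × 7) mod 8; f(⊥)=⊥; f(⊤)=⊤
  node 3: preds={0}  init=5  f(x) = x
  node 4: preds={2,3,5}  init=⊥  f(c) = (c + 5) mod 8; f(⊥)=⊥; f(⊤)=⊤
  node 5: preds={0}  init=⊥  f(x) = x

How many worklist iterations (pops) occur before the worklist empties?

Iteration log — 16 steps:
  step 1. node 0  ⊔preds=5  new=2  old=⊥  +wl: 
  step 2. node 1  ⊔preds=5  new=⊤  old=5  +wl: 
  step 3. node 2  ⊔preds=⊤  new=⊤  old=⊥  +wl: 0
  step 4. node 3  ⊔preds=2  new=⊤  old=5  +wl: 1,2
  step 5. node 4  ⊔preds=⊤  new=⊤  old=⊥  +wl: 
  step 6. node 5  ⊔preds=2  new=2  old=⊥  +wl: 4
  step 7. node 0  ⊔preds=⊤  new=⊤  old=2  +wl: 3,5
  step 8. node 1  ⊔preds=⊤  new=⊤  stable
  step 9. node 2  ⊔preds=⊤  new=⊤  stable
  step 10. node 4  ⊔preds=⊤  new=⊤  stable
  step 11. node 3  ⊔preds=⊤  new=⊤  stable
  step 12. node 5  ⊔preds=⊤  new=⊤  old=2  +wl: 0,1,2,4
  step 13. node 0  ⊔preds=⊤  new=⊤  stable
  step 14. node 1  ⊔preds=⊤  new=⊤  stable
  step 15. node 2  ⊔preds=⊤  new=⊤  stable
  step 16. node 4  ⊔preds=⊤  new=⊤  stable

Least fixpoint reached:
  node 0: ⊤
  node 1: ⊤
  node 2: ⊤
  node 3: ⊤
  node 4: ⊤
  node 5: ⊤

16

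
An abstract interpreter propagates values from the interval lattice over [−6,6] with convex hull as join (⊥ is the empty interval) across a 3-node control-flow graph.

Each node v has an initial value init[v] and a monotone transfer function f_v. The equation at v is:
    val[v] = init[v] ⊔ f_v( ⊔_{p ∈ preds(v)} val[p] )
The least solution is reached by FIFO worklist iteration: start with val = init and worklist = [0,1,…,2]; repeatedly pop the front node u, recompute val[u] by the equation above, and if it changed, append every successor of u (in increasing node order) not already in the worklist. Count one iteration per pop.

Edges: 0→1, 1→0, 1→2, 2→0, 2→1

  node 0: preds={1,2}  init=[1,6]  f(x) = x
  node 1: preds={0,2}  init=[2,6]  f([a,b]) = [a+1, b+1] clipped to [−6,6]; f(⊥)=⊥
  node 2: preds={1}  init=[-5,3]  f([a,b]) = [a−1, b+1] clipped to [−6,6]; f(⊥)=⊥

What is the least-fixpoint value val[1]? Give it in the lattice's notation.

[-4,6]

Trace (5 dequeues):
  [1] u=0 | in [-5,6] | out [-5,6] | prev [1,6] | push {}
  [2] u=1 | in [-5,6] | out [-4,6] | prev [2,6] | push {0}
  [3] u=2 | in [-4,6] | out [-5,6] | prev [-5,3] | push {1}
  [4] u=0 | in [-5,6] | out [-5,6] | ==
  [5] u=1 | in [-5,6] | out [-4,6] | ==

Converged values:
  [0] [-5,6]
  [1] [-4,6]
  [2] [-5,6]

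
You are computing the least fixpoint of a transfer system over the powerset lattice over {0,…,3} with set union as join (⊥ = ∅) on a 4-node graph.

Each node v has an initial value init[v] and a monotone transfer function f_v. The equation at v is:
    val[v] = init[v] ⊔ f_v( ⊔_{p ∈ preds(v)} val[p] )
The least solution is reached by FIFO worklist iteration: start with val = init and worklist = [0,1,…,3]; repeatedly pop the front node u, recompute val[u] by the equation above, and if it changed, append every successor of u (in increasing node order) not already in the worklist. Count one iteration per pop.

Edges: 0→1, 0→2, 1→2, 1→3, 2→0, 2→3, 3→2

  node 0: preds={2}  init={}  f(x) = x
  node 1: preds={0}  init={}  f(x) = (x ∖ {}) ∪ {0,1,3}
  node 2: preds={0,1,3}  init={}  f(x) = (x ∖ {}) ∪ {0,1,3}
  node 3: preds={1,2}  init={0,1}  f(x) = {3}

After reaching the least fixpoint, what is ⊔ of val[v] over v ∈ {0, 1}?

{0,1,3}

Trace (7 dequeues):
  [1] u=0 | in {} | out {} | ==
  [2] u=1 | in {} | out {0,1,3} | prev {} | push {}
  [3] u=2 | in {0,1,3} | out {0,1,3} | prev {} | push {0}
  [4] u=3 | in {0,1,3} | out {0,1,3} | prev {0,1} | push {2}
  [5] u=0 | in {0,1,3} | out {0,1,3} | prev {} | push {1}
  [6] u=2 | in {0,1,3} | out {0,1,3} | ==
  [7] u=1 | in {0,1,3} | out {0,1,3} | ==

Converged values:
  [0] {0,1,3}
  [1] {0,1,3}
  [2] {0,1,3}
  [3] {0,1,3}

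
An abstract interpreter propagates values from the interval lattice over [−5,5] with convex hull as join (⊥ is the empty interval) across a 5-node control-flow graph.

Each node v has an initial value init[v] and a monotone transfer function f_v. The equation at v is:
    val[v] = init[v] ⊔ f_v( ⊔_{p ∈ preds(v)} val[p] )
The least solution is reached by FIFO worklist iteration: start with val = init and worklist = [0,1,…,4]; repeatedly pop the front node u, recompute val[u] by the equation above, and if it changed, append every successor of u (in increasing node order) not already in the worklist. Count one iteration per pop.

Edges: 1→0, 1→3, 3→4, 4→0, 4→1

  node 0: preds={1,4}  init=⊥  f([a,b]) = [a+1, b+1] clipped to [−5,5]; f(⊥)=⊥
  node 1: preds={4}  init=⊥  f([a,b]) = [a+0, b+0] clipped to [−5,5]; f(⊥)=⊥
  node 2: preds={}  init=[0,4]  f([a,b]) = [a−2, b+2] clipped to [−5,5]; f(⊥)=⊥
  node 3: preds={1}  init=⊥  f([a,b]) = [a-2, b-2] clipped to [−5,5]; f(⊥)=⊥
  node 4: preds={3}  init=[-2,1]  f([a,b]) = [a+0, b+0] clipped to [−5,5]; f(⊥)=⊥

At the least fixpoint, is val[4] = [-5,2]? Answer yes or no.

Worklist (14 pops):
  #1 pop 0: in=[-2,1] → [-1,2] (was ⊥); enqueue []
  #2 pop 1: in=[-2,1] → [-2,1] (was ⊥); enqueue [0]
  #3 pop 2: in=⊥ → [0,4] (no change)
  #4 pop 3: in=[-2,1] → [-4,-1] (was ⊥); enqueue []
  #5 pop 4: in=[-4,-1] → [-4,1] (was [-2,1]); enqueue [1]
  #6 pop 0: in=[-4,1] → [-3,2] (was [-1,2]); enqueue []
  #7 pop 1: in=[-4,1] → [-4,1] (was [-2,1]); enqueue [0,3]
  #8 pop 0: in=[-4,1] → [-3,2] (no change)
  #9 pop 3: in=[-4,1] → [-5,-1] (was [-4,-1]); enqueue [4]
  #10 pop 4: in=[-5,-1] → [-5,1] (was [-4,1]); enqueue [0,1]
  #11 pop 0: in=[-5,1] → [-4,2] (was [-3,2]); enqueue []
  #12 pop 1: in=[-5,1] → [-5,1] (was [-4,1]); enqueue [0,3]
  #13 pop 0: in=[-5,1] → [-4,2] (no change)
  #14 pop 3: in=[-5,1] → [-5,-1] (no change)

Fixpoint:
  val[0] = [-4,2]
  val[1] = [-5,1]
  val[2] = [0,4]
  val[3] = [-5,-1]
  val[4] = [-5,1]

no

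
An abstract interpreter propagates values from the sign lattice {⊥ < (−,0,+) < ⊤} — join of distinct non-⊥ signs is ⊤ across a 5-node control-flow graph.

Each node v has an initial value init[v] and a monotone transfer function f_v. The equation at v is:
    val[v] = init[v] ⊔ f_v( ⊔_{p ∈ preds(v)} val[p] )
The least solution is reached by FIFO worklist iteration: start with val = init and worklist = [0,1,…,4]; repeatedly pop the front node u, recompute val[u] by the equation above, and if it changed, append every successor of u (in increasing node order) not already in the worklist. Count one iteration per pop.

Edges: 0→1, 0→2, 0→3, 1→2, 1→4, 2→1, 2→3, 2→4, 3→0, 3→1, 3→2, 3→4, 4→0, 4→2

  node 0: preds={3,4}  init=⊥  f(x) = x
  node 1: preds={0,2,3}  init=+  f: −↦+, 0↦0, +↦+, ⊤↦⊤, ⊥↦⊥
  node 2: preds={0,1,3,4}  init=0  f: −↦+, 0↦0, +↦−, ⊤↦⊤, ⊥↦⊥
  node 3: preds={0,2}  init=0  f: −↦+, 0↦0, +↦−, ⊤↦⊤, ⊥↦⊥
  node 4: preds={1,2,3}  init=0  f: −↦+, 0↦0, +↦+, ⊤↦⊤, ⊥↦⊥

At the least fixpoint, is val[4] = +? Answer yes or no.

Trace (10 dequeues):
  [1] u=0 | in 0 | out 0 | prev ⊥ | push {}
  [2] u=1 | in 0 | out ⊤ | prev + | push {}
  [3] u=2 | in ⊤ | out ⊤ | prev 0 | push {1}
  [4] u=3 | in ⊤ | out ⊤ | prev 0 | push {0,2}
  [5] u=4 | in ⊤ | out ⊤ | prev 0 | push {}
  [6] u=1 | in ⊤ | out ⊤ | ==
  [7] u=0 | in ⊤ | out ⊤ | prev 0 | push {1,3}
  [8] u=2 | in ⊤ | out ⊤ | ==
  [9] u=1 | in ⊤ | out ⊤ | ==
  [10] u=3 | in ⊤ | out ⊤ | ==

Converged values:
  [0] ⊤
  [1] ⊤
  [2] ⊤
  [3] ⊤
  [4] ⊤

no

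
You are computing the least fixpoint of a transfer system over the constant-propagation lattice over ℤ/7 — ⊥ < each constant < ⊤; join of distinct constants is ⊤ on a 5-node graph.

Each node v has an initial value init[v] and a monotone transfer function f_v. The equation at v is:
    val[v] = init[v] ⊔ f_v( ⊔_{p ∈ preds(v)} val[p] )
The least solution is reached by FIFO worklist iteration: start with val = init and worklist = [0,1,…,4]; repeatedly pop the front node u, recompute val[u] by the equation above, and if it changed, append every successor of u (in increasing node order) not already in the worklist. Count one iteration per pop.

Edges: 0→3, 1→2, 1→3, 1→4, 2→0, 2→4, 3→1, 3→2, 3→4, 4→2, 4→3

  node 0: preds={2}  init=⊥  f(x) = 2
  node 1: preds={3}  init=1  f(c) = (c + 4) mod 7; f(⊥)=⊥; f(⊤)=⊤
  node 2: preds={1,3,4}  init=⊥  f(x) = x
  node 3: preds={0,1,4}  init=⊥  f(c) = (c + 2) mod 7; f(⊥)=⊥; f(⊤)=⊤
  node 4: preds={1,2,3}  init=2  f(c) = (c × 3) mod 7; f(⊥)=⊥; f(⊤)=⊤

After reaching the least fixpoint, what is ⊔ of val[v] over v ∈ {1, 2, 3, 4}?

⊤

Iteration log — 10 steps:
  step 1. node 0  ⊔preds=⊥  new=2  old=⊥  +wl: 
  step 2. node 1  ⊔preds=⊥  new=1  stable
  step 3. node 2  ⊔preds=⊤  new=⊤  old=⊥  +wl: 0
  step 4. node 3  ⊔preds=⊤  new=⊤  old=⊥  +wl: 1,2
  step 5. node 4  ⊔preds=⊤  new=⊤  old=2  +wl: 3
  step 6. node 0  ⊔preds=⊤  new=2  stable
  step 7. node 1  ⊔preds=⊤  new=⊤  old=1  +wl: 4
  step 8. node 2  ⊔preds=⊤  new=⊤  stable
  step 9. node 3  ⊔preds=⊤  new=⊤  stable
  step 10. node 4  ⊔preds=⊤  new=⊤  stable

Least fixpoint reached:
  node 0: 2
  node 1: ⊤
  node 2: ⊤
  node 3: ⊤
  node 4: ⊤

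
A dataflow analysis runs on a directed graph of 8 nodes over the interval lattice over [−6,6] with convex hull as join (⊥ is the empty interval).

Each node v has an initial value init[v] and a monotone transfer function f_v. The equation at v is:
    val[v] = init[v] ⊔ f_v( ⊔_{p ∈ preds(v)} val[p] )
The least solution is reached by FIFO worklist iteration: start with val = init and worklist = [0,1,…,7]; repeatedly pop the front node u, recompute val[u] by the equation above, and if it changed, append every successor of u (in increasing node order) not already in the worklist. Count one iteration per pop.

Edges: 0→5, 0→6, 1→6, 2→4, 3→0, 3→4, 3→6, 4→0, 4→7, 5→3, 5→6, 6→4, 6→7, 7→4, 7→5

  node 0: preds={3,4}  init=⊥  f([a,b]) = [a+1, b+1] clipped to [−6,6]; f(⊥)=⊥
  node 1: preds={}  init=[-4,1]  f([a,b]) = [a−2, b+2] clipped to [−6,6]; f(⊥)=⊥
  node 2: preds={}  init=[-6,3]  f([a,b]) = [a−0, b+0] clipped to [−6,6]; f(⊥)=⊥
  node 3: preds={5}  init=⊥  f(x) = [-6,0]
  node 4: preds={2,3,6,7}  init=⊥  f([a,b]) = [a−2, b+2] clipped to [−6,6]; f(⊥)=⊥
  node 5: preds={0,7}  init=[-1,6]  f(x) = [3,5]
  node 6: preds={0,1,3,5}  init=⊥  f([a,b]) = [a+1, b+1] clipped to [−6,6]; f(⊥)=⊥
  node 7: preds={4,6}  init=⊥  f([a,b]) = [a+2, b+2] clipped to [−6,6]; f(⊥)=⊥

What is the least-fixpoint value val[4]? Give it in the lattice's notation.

Iteration log — 14 steps:
  step 1. node 0  ⊔preds=⊥  new=⊥  stable
  step 2. node 1  ⊔preds=⊥  new=[-4,1]  stable
  step 3. node 2  ⊔preds=⊥  new=[-6,3]  stable
  step 4. node 3  ⊔preds=[-1,6]  new=[-6,0]  old=⊥  +wl: 0
  step 5. node 4  ⊔preds=[-6,3]  new=[-6,5]  old=⊥  +wl: 
  step 6. node 5  ⊔preds=⊥  new=[-1,6]  stable
  step 7. node 6  ⊔preds=[-6,6]  new=[-5,6]  old=⊥  +wl: 4
  step 8. node 7  ⊔preds=[-6,6]  new=[-4,6]  old=⊥  +wl: 5
  step 9. node 0  ⊔preds=[-6,5]  new=[-5,6]  old=⊥  +wl: 6
  step 10. node 4  ⊔preds=[-6,6]  new=[-6,6]  old=[-6,5]  +wl: 0,7
  step 11. node 5  ⊔preds=[-5,6]  new=[-1,6]  stable
  step 12. node 6  ⊔preds=[-6,6]  new=[-5,6]  stable
  step 13. node 0  ⊔preds=[-6,6]  new=[-5,6]  stable
  step 14. node 7  ⊔preds=[-6,6]  new=[-4,6]  stable

Least fixpoint reached:
  node 0: [-5,6]
  node 1: [-4,1]
  node 2: [-6,3]
  node 3: [-6,0]
  node 4: [-6,6]
  node 5: [-1,6]
  node 6: [-5,6]
  node 7: [-4,6]

[-6,6]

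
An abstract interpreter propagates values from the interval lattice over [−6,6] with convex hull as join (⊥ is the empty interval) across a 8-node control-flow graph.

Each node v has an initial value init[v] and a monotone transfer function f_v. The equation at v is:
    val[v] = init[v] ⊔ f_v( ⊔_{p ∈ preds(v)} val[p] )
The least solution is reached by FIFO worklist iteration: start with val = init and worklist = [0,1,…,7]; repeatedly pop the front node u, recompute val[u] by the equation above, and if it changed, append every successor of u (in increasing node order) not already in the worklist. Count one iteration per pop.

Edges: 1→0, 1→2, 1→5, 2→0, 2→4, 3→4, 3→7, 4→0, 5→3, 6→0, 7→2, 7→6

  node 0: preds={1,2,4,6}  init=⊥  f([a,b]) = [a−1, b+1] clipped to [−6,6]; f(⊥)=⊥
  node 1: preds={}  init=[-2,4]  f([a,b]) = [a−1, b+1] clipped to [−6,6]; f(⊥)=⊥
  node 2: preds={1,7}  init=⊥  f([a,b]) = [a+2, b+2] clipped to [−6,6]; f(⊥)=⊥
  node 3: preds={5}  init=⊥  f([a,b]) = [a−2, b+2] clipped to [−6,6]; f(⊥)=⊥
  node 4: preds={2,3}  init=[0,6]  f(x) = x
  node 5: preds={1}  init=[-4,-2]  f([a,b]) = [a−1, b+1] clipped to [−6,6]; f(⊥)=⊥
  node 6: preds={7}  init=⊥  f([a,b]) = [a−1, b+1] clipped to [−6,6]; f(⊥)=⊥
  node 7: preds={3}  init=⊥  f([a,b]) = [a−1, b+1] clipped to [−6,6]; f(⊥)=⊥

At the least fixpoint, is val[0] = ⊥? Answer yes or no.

Trace (18 dequeues):
  [1] u=0 | in [-2,6] | out [-3,6] | prev ⊥ | push {}
  [2] u=1 | in ⊥ | out [-2,4] | ==
  [3] u=2 | in [-2,4] | out [0,6] | prev ⊥ | push {0}
  [4] u=3 | in [-4,-2] | out [-6,0] | prev ⊥ | push {}
  [5] u=4 | in [-6,6] | out [-6,6] | prev [0,6] | push {}
  [6] u=5 | in [-2,4] | out [-4,5] | prev [-4,-2] | push {3}
  [7] u=6 | in ⊥ | out ⊥ | ==
  [8] u=7 | in [-6,0] | out [-6,1] | prev ⊥ | push {2,6}
  [9] u=0 | in [-6,6] | out [-6,6] | prev [-3,6] | push {}
  [10] u=3 | in [-4,5] | out [-6,6] | prev [-6,0] | push {4,7}
  [11] u=2 | in [-6,4] | out [-4,6] | prev [0,6] | push {0}
  [12] u=6 | in [-6,1] | out [-6,2] | prev ⊥ | push {}
  [13] u=4 | in [-6,6] | out [-6,6] | ==
  [14] u=7 | in [-6,6] | out [-6,6] | prev [-6,1] | push {2,6}
  [15] u=0 | in [-6,6] | out [-6,6] | ==
  [16] u=2 | in [-6,6] | out [-4,6] | ==
  [17] u=6 | in [-6,6] | out [-6,6] | prev [-6,2] | push {0}
  [18] u=0 | in [-6,6] | out [-6,6] | ==

Converged values:
  [0] [-6,6]
  [1] [-2,4]
  [2] [-4,6]
  [3] [-6,6]
  [4] [-6,6]
  [5] [-4,5]
  [6] [-6,6]
  [7] [-6,6]

no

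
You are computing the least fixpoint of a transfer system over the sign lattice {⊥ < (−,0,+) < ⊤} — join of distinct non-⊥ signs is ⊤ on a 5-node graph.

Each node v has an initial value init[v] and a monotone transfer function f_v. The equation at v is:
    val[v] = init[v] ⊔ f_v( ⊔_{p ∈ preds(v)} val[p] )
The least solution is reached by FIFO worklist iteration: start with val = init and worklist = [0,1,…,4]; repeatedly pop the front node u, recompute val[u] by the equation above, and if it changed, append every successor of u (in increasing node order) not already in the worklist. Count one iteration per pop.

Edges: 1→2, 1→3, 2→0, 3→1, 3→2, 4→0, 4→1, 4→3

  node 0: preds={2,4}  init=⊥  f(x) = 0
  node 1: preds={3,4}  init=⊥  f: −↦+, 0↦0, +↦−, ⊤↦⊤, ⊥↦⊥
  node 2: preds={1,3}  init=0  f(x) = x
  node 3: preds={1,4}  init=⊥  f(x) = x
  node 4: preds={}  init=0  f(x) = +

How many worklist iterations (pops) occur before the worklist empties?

Iteration log — 11 steps:
  step 1. node 0  ⊔preds=0  new=0  old=⊥  +wl: 
  step 2. node 1  ⊔preds=0  new=0  old=⊥  +wl: 
  step 3. node 2  ⊔preds=0  new=0  stable
  step 4. node 3  ⊔preds=0  new=0  old=⊥  +wl: 1,2
  step 5. node 4  ⊔preds=⊥  new=⊤  old=0  +wl: 0,3
  step 6. node 1  ⊔preds=⊤  new=⊤  old=0  +wl: 
  step 7. node 2  ⊔preds=⊤  new=⊤  old=0  +wl: 
  step 8. node 0  ⊔preds=⊤  new=0  stable
  step 9. node 3  ⊔preds=⊤  new=⊤  old=0  +wl: 1,2
  step 10. node 1  ⊔preds=⊤  new=⊤  stable
  step 11. node 2  ⊔preds=⊤  new=⊤  stable

Least fixpoint reached:
  node 0: 0
  node 1: ⊤
  node 2: ⊤
  node 3: ⊤
  node 4: ⊤

11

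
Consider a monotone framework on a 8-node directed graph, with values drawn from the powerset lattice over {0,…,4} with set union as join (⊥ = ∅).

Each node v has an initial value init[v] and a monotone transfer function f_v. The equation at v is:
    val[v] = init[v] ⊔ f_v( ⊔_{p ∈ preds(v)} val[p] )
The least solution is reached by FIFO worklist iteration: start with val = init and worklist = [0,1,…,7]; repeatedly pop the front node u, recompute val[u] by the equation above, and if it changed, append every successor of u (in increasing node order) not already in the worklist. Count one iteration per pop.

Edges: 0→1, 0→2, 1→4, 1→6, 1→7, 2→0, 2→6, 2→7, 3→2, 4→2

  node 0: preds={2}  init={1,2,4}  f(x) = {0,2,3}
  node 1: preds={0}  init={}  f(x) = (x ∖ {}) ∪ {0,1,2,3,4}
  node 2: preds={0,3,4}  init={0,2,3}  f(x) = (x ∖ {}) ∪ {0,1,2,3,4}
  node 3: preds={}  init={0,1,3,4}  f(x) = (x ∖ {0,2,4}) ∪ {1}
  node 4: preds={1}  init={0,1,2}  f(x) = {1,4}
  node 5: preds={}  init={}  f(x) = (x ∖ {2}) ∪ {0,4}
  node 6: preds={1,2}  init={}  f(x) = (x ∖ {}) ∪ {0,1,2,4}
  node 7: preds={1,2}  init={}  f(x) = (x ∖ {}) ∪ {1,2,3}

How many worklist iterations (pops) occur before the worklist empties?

10

Iteration log — 10 steps:
  step 1. node 0  ⊔preds={0,2,3}  new={0,1,2,3,4}  old={1,2,4}  +wl: 
  step 2. node 1  ⊔preds={0,1,2,3,4}  new={0,1,2,3,4}  old={}  +wl: 
  step 3. node 2  ⊔preds={0,1,2,3,4}  new={0,1,2,3,4}  old={0,2,3}  +wl: 0
  step 4. node 3  ⊔preds={}  new={0,1,3,4}  stable
  step 5. node 4  ⊔preds={0,1,2,3,4}  new={0,1,2,4}  old={0,1,2}  +wl: 2
  step 6. node 5  ⊔preds={}  new={0,4}  old={}  +wl: 
  step 7. node 6  ⊔preds={0,1,2,3,4}  new={0,1,2,3,4}  old={}  +wl: 
  step 8. node 7  ⊔preds={0,1,2,3,4}  new={0,1,2,3,4}  old={}  +wl: 
  step 9. node 0  ⊔preds={0,1,2,3,4}  new={0,1,2,3,4}  stable
  step 10. node 2  ⊔preds={0,1,2,3,4}  new={0,1,2,3,4}  stable

Least fixpoint reached:
  node 0: {0,1,2,3,4}
  node 1: {0,1,2,3,4}
  node 2: {0,1,2,3,4}
  node 3: {0,1,3,4}
  node 4: {0,1,2,4}
  node 5: {0,4}
  node 6: {0,1,2,3,4}
  node 7: {0,1,2,3,4}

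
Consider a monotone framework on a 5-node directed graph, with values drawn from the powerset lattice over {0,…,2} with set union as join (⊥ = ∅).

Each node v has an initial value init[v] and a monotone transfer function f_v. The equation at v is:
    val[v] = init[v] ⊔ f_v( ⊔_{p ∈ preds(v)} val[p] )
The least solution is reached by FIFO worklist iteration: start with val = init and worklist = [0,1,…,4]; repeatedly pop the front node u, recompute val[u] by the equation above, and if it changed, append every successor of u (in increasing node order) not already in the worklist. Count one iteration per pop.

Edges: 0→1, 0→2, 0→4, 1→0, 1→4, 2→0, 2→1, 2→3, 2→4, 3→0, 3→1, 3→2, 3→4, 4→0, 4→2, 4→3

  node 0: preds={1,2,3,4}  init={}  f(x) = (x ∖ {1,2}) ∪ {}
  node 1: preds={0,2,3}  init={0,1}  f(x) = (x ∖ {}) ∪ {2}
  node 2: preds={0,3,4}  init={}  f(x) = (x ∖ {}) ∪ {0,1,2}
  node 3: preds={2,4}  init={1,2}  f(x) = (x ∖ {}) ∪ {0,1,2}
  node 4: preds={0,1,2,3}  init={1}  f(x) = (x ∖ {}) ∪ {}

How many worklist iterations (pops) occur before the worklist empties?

9

Trace (9 dequeues):
  [1] u=0 | in {0,1,2} | out {0} | prev {} | push {}
  [2] u=1 | in {0,1,2} | out {0,1,2} | prev {0,1} | push {0}
  [3] u=2 | in {0,1,2} | out {0,1,2} | prev {} | push {1}
  [4] u=3 | in {0,1,2} | out {0,1,2} | prev {1,2} | push {2}
  [5] u=4 | in {0,1,2} | out {0,1,2} | prev {1} | push {3}
  [6] u=0 | in {0,1,2} | out {0} | ==
  [7] u=1 | in {0,1,2} | out {0,1,2} | ==
  [8] u=2 | in {0,1,2} | out {0,1,2} | ==
  [9] u=3 | in {0,1,2} | out {0,1,2} | ==

Converged values:
  [0] {0}
  [1] {0,1,2}
  [2] {0,1,2}
  [3] {0,1,2}
  [4] {0,1,2}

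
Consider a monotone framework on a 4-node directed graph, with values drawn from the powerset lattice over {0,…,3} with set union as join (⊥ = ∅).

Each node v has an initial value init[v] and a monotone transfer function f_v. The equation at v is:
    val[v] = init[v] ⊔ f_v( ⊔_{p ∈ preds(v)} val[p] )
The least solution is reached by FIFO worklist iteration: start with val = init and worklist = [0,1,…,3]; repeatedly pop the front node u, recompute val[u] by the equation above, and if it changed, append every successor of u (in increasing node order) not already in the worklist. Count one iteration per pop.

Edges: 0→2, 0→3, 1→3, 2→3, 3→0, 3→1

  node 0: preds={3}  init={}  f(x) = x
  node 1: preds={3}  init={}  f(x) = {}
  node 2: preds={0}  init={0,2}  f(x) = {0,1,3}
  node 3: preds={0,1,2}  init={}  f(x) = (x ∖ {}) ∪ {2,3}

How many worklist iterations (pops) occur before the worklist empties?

8

Worklist (8 pops):
  #1 pop 0: in={} → {} (no change)
  #2 pop 1: in={} → {} (no change)
  #3 pop 2: in={} → {0,1,2,3} (was {0,2}); enqueue []
  #4 pop 3: in={0,1,2,3} → {0,1,2,3} (was {}); enqueue [0,1]
  #5 pop 0: in={0,1,2,3} → {0,1,2,3} (was {}); enqueue [2,3]
  #6 pop 1: in={0,1,2,3} → {} (no change)
  #7 pop 2: in={0,1,2,3} → {0,1,2,3} (no change)
  #8 pop 3: in={0,1,2,3} → {0,1,2,3} (no change)

Fixpoint:
  val[0] = {0,1,2,3}
  val[1] = {}
  val[2] = {0,1,2,3}
  val[3] = {0,1,2,3}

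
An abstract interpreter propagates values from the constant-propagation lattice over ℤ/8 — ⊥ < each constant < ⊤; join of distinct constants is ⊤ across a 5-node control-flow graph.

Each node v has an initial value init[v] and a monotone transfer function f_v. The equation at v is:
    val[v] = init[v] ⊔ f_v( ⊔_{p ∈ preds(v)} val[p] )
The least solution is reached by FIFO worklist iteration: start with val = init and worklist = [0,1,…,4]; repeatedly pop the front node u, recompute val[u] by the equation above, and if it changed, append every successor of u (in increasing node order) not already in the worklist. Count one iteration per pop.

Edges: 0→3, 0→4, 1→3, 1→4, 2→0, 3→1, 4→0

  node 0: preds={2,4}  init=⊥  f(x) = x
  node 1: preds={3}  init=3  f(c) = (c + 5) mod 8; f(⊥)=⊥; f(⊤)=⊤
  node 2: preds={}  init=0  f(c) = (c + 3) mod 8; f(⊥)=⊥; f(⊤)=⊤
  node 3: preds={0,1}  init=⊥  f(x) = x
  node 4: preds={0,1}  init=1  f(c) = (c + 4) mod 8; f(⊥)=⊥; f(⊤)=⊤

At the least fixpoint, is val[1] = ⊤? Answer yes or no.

yes

Worklist (9 pops):
  #1 pop 0: in=⊤ → ⊤ (was ⊥); enqueue []
  #2 pop 1: in=⊥ → 3 (no change)
  #3 pop 2: in=⊥ → 0 (no change)
  #4 pop 3: in=⊤ → ⊤ (was ⊥); enqueue [1]
  #5 pop 4: in=⊤ → ⊤ (was 1); enqueue [0]
  #6 pop 1: in=⊤ → ⊤ (was 3); enqueue [3,4]
  #7 pop 0: in=⊤ → ⊤ (no change)
  #8 pop 3: in=⊤ → ⊤ (no change)
  #9 pop 4: in=⊤ → ⊤ (no change)

Fixpoint:
  val[0] = ⊤
  val[1] = ⊤
  val[2] = 0
  val[3] = ⊤
  val[4] = ⊤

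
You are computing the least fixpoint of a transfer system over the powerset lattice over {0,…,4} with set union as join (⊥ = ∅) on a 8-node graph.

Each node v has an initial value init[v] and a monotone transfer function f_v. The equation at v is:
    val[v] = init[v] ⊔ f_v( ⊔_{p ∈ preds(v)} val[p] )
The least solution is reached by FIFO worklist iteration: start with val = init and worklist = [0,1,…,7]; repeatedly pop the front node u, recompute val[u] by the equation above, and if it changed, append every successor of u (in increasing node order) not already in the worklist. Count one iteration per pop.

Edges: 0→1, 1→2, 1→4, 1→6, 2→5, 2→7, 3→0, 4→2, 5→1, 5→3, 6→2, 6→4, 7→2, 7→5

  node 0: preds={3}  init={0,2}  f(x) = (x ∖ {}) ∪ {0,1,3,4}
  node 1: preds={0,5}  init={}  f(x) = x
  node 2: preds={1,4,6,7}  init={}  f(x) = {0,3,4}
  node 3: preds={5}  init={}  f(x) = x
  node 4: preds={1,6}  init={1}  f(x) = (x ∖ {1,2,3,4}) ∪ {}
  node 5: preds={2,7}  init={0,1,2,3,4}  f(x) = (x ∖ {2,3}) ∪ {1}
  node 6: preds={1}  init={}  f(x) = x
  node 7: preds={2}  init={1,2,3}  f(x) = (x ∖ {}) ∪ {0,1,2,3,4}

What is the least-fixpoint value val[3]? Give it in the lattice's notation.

{0,1,2,3,4}

Worklist (12 pops):
  #1 pop 0: in={} → {0,1,2,3,4} (was {0,2}); enqueue []
  #2 pop 1: in={0,1,2,3,4} → {0,1,2,3,4} (was {}); enqueue []
  #3 pop 2: in={0,1,2,3,4} → {0,3,4} (was {}); enqueue []
  #4 pop 3: in={0,1,2,3,4} → {0,1,2,3,4} (was {}); enqueue [0]
  #5 pop 4: in={0,1,2,3,4} → {0,1} (was {1}); enqueue [2]
  #6 pop 5: in={0,1,2,3,4} → {0,1,2,3,4} (no change)
  #7 pop 6: in={0,1,2,3,4} → {0,1,2,3,4} (was {}); enqueue [4]
  #8 pop 7: in={0,3,4} → {0,1,2,3,4} (was {1,2,3}); enqueue [5]
  #9 pop 0: in={0,1,2,3,4} → {0,1,2,3,4} (no change)
  #10 pop 2: in={0,1,2,3,4} → {0,3,4} (no change)
  #11 pop 4: in={0,1,2,3,4} → {0,1} (no change)
  #12 pop 5: in={0,1,2,3,4} → {0,1,2,3,4} (no change)

Fixpoint:
  val[0] = {0,1,2,3,4}
  val[1] = {0,1,2,3,4}
  val[2] = {0,3,4}
  val[3] = {0,1,2,3,4}
  val[4] = {0,1}
  val[5] = {0,1,2,3,4}
  val[6] = {0,1,2,3,4}
  val[7] = {0,1,2,3,4}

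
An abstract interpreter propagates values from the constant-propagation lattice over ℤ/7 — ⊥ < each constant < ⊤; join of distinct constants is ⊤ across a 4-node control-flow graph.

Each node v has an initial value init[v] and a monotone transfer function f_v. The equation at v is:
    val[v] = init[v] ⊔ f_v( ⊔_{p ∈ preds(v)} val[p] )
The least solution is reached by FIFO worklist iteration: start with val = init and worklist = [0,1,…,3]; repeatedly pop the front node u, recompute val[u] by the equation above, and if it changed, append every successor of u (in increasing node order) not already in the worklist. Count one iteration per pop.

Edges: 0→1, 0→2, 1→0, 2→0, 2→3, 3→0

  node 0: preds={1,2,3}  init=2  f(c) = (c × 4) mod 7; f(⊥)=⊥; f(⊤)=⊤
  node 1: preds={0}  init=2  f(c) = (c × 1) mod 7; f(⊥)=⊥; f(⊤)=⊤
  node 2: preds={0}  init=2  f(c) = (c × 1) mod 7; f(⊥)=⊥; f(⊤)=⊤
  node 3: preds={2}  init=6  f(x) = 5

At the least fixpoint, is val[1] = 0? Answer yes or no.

no

Iteration log — 5 steps:
  step 1. node 0  ⊔preds=⊤  new=⊤  old=2  +wl: 
  step 2. node 1  ⊔preds=⊤  new=⊤  old=2  +wl: 0
  step 3. node 2  ⊔preds=⊤  new=⊤  old=2  +wl: 
  step 4. node 3  ⊔preds=⊤  new=⊤  old=6  +wl: 
  step 5. node 0  ⊔preds=⊤  new=⊤  stable

Least fixpoint reached:
  node 0: ⊤
  node 1: ⊤
  node 2: ⊤
  node 3: ⊤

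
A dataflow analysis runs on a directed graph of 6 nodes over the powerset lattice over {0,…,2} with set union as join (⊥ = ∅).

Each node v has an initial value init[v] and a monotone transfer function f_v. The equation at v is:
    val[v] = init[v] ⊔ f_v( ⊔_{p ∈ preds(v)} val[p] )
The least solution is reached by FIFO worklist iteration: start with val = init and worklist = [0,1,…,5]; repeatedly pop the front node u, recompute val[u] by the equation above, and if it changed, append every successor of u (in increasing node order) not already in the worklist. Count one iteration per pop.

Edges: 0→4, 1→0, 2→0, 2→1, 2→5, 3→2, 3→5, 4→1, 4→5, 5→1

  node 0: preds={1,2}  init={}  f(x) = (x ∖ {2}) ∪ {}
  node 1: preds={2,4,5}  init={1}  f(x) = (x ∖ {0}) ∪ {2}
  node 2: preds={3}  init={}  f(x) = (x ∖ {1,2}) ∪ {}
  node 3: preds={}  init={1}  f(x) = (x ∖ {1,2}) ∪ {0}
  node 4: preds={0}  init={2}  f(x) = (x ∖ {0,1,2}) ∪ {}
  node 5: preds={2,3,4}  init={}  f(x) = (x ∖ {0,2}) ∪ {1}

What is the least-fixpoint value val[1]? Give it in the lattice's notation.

Iteration log — 12 steps:
  step 1. node 0  ⊔preds={1}  new={1}  old={}  +wl: 
  step 2. node 1  ⊔preds={2}  new={1,2}  old={1}  +wl: 0
  step 3. node 2  ⊔preds={1}  new={}  stable
  step 4. node 3  ⊔preds={}  new={0,1}  old={1}  +wl: 2
  step 5. node 4  ⊔preds={1}  new={2}  stable
  step 6. node 5  ⊔preds={0,1,2}  new={1}  old={}  +wl: 1
  step 7. node 0  ⊔preds={1,2}  new={1}  stable
  step 8. node 2  ⊔preds={0,1}  new={0}  old={}  +wl: 0,5
  step 9. node 1  ⊔preds={0,1,2}  new={1,2}  stable
  step 10. node 0  ⊔preds={0,1,2}  new={0,1}  old={1}  +wl: 4
  step 11. node 5  ⊔preds={0,1,2}  new={1}  stable
  step 12. node 4  ⊔preds={0,1}  new={2}  stable

Least fixpoint reached:
  node 0: {0,1}
  node 1: {1,2}
  node 2: {0}
  node 3: {0,1}
  node 4: {2}
  node 5: {1}

{1,2}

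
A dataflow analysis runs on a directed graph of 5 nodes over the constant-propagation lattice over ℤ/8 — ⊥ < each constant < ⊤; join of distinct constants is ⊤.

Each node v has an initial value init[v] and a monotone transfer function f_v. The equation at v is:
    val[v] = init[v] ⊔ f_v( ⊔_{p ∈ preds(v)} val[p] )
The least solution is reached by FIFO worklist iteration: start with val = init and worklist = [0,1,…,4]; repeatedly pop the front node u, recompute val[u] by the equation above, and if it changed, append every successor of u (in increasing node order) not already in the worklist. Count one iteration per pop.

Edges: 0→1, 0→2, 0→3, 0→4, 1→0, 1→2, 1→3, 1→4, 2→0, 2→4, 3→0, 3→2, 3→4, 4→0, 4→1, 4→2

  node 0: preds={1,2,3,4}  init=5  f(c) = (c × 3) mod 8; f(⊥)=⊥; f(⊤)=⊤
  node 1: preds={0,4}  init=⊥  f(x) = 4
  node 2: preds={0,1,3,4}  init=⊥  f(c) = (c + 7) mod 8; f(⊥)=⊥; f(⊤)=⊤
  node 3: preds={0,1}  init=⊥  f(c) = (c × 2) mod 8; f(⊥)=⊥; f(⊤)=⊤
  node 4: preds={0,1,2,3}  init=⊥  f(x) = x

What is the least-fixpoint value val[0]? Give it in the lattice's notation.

⊤

Worklist (10 pops):
  #1 pop 0: in=⊥ → 5 (no change)
  #2 pop 1: in=5 → 4 (was ⊥); enqueue [0]
  #3 pop 2: in=⊤ → ⊤ (was ⊥); enqueue []
  #4 pop 3: in=⊤ → ⊤ (was ⊥); enqueue [2]
  #5 pop 4: in=⊤ → ⊤ (was ⊥); enqueue [1]
  #6 pop 0: in=⊤ → ⊤ (was 5); enqueue [3,4]
  #7 pop 2: in=⊤ → ⊤ (no change)
  #8 pop 1: in=⊤ → 4 (no change)
  #9 pop 3: in=⊤ → ⊤ (no change)
  #10 pop 4: in=⊤ → ⊤ (no change)

Fixpoint:
  val[0] = ⊤
  val[1] = 4
  val[2] = ⊤
  val[3] = ⊤
  val[4] = ⊤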